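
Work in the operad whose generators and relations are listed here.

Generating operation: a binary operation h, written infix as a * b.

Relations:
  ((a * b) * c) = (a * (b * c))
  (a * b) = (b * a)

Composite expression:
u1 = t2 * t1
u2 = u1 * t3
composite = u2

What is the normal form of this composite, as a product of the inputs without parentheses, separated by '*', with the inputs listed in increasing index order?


t1 * t2 * t3


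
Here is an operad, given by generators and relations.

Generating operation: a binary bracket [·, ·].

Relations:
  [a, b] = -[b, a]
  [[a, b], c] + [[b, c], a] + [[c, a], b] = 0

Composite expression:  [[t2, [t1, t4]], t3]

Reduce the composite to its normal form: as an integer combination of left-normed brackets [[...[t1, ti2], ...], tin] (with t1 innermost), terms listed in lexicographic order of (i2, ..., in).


-[[[t1, t4], t2], t3]

Antisymmetry and Jacobi reduce to t1-anchored left-normed brackets.
Composite bracket: [[t2, [t1, t4]], t3]
Full expansion: 8 signed words from ab - ba (2^3 = 8).
Only words starting with t1 matter:
  t1t4t2t3 appears with sign -1, giving the term -[[[t1, t4], t2], t3]


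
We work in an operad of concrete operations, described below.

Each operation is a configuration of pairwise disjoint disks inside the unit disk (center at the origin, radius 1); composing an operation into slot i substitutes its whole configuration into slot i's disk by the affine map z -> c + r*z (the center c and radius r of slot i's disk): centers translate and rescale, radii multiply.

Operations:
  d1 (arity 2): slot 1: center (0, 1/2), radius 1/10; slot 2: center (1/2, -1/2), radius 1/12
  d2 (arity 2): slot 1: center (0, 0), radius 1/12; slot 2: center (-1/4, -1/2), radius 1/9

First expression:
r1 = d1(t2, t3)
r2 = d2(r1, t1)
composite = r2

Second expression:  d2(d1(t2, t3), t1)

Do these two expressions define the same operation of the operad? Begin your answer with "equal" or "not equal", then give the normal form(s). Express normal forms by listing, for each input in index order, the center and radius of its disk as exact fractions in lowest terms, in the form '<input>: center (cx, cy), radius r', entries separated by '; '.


equal; the common form is t1: center (-1/4, -1/2), radius 1/9; t2: center (0, 1/24), radius 1/120; t3: center (1/24, -1/24), radius 1/144

The first composite normalizes to t1: center (-1/4, -1/2), radius 1/9; t2: center (0, 1/24), radius 1/120; t3: center (1/24, -1/24), radius 1/144
The second composite normalizes to t1: center (-1/4, -1/2), radius 1/9; t2: center (0, 1/24), radius 1/120; t3: center (1/24, -1/24), radius 1/144
One common form — equal.


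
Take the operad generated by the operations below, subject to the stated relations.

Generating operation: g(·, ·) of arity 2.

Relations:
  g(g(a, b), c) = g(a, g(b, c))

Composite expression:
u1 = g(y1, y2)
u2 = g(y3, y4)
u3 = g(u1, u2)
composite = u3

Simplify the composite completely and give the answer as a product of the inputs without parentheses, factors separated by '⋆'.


y1 ⋆ y2 ⋆ y3 ⋆ y4

All parenthesizations of g agree; list the y-inputs left to right.
g(y1, y2) flattens to y1 ⋆ y2
g(y3, y4) flattens to y3 ⋆ y4
g(g(y1, y2), g(y3, y4)) flattens to y1 ⋆ y2 ⋆ y3 ⋆ y4


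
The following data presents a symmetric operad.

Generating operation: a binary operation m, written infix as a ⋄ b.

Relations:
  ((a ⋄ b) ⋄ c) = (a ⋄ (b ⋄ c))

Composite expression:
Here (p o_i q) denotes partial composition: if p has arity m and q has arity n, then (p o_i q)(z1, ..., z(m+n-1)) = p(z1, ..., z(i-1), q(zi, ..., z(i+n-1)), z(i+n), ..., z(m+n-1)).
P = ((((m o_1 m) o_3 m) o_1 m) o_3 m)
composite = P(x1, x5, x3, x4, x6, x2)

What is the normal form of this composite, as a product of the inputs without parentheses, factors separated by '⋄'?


x1 ⋄ x5 ⋄ x3 ⋄ x4 ⋄ x6 ⋄ x2


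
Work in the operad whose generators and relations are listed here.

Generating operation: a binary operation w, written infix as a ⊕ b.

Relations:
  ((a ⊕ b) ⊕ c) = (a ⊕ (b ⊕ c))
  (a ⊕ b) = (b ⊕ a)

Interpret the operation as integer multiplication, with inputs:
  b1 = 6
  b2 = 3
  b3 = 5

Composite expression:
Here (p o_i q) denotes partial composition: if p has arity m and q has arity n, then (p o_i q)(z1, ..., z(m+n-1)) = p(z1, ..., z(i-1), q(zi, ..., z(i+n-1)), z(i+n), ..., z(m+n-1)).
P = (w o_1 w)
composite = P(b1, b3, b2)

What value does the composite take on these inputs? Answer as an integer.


90

(b1 ⊕ b3) = 30
((b1 ⊕ b3) ⊕ b2) = 90


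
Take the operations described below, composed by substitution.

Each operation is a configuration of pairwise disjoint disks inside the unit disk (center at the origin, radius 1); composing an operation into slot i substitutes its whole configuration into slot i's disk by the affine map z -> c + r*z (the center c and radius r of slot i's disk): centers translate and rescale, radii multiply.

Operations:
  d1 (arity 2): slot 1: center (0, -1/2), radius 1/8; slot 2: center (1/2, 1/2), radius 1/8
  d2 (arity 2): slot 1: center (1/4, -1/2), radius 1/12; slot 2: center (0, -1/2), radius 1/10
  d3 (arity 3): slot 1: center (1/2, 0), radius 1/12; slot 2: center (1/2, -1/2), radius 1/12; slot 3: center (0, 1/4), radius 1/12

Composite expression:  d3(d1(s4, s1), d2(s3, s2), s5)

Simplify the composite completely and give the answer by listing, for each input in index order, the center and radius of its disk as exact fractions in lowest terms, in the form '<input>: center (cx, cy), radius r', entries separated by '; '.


s1: center (13/24, 1/24), radius 1/96; s2: center (1/2, -13/24), radius 1/120; s3: center (25/48, -13/24), radius 1/144; s4: center (1/2, -1/24), radius 1/96; s5: center (0, 1/4), radius 1/12

Below d3, radii multiply path by path; the s-disk centers shift.
input s4: applying the 2 nested substitutions gives center (1/2, -1/24), radius 1/96
input s1: applying the 2 nested substitutions gives center (13/24, 1/24), radius 1/96
input s3: applying the 2 nested substitutions gives center (25/48, -13/24), radius 1/144
input s2: applying the 2 nested substitutions gives center (1/2, -13/24), radius 1/120
input s5: applying the 1 nested substitution gives center (0, 1/4), radius 1/12


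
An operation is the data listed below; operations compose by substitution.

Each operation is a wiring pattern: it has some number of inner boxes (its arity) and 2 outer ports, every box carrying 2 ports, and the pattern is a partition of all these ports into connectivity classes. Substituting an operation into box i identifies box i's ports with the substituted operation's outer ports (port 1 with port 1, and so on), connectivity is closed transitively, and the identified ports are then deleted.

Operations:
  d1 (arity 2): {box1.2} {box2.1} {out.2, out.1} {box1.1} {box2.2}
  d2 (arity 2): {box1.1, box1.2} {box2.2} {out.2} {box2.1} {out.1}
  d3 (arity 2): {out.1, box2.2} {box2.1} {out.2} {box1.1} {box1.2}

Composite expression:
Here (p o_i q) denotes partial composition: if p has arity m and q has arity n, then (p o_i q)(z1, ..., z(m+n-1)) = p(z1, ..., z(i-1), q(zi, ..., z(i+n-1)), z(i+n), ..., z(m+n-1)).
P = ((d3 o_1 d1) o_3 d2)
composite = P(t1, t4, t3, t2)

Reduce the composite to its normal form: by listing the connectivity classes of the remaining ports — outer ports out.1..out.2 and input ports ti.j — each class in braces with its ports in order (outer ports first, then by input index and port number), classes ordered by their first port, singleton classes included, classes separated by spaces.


{out.1} {out.2} {t1.1} {t1.2} {t2.1} {t2.2} {t3.1, t3.2} {t4.1} {t4.2}


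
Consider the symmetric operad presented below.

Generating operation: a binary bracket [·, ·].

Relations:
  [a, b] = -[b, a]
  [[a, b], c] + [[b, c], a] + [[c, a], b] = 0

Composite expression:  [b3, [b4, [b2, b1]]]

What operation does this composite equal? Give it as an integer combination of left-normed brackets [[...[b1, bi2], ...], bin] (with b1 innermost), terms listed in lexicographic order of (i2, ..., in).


-[[[b1, b2], b4], b3]


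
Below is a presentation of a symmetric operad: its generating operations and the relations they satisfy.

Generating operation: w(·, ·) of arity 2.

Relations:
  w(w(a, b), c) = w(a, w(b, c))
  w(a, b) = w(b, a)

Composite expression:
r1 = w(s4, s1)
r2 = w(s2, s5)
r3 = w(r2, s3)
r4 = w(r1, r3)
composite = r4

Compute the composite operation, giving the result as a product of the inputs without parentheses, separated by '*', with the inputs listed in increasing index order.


s1 * s2 * s3 * s4 * s5

Both nesting and order wash out for w; what remains is which s's occur.
w(s4, s1) collapses to s4 * s1
w(s2, s5) collapses to s2 * s5
w(w(s2, s5), s3) collapses to s2 * s5 * s3
w(w(s4, s1), w(w(s2, s5), s3)) collapses to s4 * s1 * s2 * s5 * s3
sorting the factors by input index: s1 * s2 * s3 * s4 * s5


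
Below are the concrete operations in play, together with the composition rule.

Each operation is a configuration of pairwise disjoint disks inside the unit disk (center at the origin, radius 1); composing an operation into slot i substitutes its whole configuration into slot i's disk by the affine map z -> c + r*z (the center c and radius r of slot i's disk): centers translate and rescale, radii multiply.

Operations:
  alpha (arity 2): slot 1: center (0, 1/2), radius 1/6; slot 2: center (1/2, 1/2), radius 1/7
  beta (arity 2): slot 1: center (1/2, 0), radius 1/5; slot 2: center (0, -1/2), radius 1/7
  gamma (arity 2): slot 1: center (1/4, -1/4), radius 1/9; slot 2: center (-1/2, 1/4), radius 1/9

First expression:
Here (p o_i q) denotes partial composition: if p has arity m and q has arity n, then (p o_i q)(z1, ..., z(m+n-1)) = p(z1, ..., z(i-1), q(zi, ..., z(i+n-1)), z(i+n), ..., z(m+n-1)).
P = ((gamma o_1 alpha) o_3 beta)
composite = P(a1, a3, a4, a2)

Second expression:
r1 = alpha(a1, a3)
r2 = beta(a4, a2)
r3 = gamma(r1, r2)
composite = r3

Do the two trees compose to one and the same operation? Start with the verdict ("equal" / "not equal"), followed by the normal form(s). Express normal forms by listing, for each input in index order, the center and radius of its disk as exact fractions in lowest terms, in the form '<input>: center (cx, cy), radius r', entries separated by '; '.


The first expression, normalized: a1: center (1/4, -7/36), radius 1/54; a2: center (-1/2, 7/36), radius 1/63; a3: center (11/36, -7/36), radius 1/63; a4: center (-4/9, 1/4), radius 1/45
The second expression, normalized: a1: center (1/4, -7/36), radius 1/54; a2: center (-1/2, 7/36), radius 1/63; a3: center (11/36, -7/36), radius 1/63; a4: center (-4/9, 1/4), radius 1/45
Both agree, so they are equal.

equal; both compose to a1: center (1/4, -7/36), radius 1/54; a2: center (-1/2, 7/36), radius 1/63; a3: center (11/36, -7/36), radius 1/63; a4: center (-4/9, 1/4), radius 1/45


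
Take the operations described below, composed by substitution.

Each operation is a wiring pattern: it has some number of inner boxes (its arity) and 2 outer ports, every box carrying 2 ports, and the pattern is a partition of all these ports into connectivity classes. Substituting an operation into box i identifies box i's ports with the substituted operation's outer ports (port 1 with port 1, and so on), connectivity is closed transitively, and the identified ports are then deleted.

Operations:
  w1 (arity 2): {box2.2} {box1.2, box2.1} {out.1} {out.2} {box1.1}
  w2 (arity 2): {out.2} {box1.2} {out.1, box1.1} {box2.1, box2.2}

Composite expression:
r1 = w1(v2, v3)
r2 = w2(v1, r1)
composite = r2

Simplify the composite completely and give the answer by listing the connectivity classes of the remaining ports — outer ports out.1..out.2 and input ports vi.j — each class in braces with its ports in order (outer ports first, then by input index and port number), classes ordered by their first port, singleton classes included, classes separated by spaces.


{out.1, v1.1} {out.2} {v1.2} {v2.1} {v2.2, v3.1} {v3.2}

Treat the ports identified at w2 as solder joints: merge, then drop.
through w1, on inputs (v2, v3): {out.1} {out.2} {v2.1} {v2.2, v3.1} {v3.2} (out.j = stage outer ports)
through w2, on inputs (v1, v2, v3): {out.1, v1.1} {out.2} {v1.2} {v2.1} {v2.2, v3.1} {v3.2} (out.j = stage outer ports)


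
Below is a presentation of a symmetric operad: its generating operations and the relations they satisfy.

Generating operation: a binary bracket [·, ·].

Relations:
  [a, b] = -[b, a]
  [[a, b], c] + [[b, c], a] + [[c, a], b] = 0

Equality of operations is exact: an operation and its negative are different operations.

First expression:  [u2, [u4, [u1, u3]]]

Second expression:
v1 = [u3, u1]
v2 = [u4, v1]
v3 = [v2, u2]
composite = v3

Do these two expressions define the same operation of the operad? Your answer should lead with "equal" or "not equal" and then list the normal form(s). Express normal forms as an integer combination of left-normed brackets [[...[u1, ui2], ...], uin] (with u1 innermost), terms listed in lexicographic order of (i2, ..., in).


In normal form, the first expression is [[[u1, u3], u4], u2]
In normal form, the second expression is [[[u1, u3], u4], u2]
One common form — equal.

equal: each reduces to [[[u1, u3], u4], u2]


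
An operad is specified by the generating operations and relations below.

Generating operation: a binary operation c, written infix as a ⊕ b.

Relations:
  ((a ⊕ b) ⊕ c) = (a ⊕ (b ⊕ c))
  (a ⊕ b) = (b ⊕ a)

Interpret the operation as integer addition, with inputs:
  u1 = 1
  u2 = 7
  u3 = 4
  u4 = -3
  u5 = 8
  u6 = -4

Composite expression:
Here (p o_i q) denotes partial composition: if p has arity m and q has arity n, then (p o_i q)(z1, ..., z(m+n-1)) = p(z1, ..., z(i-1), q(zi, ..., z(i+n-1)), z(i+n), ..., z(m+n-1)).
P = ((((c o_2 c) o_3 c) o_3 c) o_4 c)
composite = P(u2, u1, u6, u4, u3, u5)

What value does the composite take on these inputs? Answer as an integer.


13

(u4 ⊕ u3) = 1
(u6 ⊕ (u4 ⊕ u3)) = -3
((u6 ⊕ (u4 ⊕ u3)) ⊕ u5) = 5
(u1 ⊕ ((u6 ⊕ (u4 ⊕ u3)) ⊕ u5)) = 6
(u2 ⊕ (u1 ⊕ ((u6 ⊕ (u4 ⊕ u3)) ⊕ u5))) = 13


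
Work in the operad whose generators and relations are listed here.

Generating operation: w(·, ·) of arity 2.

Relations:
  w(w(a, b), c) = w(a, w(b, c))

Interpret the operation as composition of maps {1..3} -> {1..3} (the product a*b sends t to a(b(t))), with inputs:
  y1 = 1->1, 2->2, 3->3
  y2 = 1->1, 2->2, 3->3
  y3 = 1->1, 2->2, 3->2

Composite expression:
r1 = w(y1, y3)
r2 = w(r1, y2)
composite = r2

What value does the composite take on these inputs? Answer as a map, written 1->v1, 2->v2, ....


1->1, 2->2, 3->2

w(y1, y3) = 1->1, 2->2, 3->2
w(w(y1, y3), y2) = 1->1, 2->2, 3->2


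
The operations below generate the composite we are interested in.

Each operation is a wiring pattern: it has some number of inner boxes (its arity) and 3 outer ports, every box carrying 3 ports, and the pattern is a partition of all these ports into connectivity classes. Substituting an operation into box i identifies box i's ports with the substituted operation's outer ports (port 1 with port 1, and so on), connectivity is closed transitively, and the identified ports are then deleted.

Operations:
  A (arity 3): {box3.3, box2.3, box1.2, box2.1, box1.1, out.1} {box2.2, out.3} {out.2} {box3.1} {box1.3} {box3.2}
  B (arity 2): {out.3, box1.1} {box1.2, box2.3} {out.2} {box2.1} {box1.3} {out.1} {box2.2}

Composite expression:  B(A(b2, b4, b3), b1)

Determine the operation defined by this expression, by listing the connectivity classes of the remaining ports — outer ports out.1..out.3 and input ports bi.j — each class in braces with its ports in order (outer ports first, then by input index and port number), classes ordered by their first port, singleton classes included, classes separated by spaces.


Treat the ports identified at B as solder joints: merge, then drop.
stage A: inputs (b2, b4, b3), connectivity {out.1, b2.1, b2.2, b3.3, b4.1, b4.3} {out.2} {out.3, b4.2} {b2.3} {b3.1} {b3.2}, out.j its boundary
stage B: inputs (b2, b4, b3, b1), connectivity {out.1} {out.2} {out.3, b2.1, b2.2, b3.3, b4.1, b4.3} {b1.1} {b1.2} {b1.3} {b2.3} {b3.1} {b3.2} {b4.2}, out.j its boundary

{out.1} {out.2} {out.3, b2.1, b2.2, b3.3, b4.1, b4.3} {b1.1} {b1.2} {b1.3} {b2.3} {b3.1} {b3.2} {b4.2}


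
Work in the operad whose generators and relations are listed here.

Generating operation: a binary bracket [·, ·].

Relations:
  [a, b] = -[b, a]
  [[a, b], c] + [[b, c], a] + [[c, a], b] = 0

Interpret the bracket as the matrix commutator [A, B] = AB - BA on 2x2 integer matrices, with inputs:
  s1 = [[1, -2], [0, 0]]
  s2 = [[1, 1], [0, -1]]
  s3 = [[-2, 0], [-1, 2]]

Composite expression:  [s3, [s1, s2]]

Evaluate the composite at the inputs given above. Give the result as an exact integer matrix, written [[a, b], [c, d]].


[[5, -20], [0, -5]]


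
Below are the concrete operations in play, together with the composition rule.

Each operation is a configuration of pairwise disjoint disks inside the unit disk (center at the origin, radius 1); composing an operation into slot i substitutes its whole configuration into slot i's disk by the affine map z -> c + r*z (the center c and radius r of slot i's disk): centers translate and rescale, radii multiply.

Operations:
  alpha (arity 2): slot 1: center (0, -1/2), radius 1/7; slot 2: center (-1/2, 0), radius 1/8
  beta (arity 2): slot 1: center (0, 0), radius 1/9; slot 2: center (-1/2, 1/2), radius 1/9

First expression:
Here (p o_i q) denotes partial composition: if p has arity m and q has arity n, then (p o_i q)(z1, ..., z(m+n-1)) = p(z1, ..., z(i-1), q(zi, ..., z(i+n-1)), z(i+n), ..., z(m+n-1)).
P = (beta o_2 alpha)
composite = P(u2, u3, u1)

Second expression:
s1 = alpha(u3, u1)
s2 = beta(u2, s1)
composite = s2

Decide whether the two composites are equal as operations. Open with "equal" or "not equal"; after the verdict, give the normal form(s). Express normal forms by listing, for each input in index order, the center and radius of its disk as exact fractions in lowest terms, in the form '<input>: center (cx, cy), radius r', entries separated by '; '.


equal; the common form is u1: center (-5/9, 1/2), radius 1/72; u2: center (0, 0), radius 1/9; u3: center (-1/2, 4/9), radius 1/63

In normal form, the first expression is u1: center (-5/9, 1/2), radius 1/72; u2: center (0, 0), radius 1/9; u3: center (-1/2, 4/9), radius 1/63
In normal form, the second expression is u1: center (-5/9, 1/2), radius 1/72; u2: center (0, 0), radius 1/9; u3: center (-1/2, 4/9), radius 1/63
The normal forms match — equal.


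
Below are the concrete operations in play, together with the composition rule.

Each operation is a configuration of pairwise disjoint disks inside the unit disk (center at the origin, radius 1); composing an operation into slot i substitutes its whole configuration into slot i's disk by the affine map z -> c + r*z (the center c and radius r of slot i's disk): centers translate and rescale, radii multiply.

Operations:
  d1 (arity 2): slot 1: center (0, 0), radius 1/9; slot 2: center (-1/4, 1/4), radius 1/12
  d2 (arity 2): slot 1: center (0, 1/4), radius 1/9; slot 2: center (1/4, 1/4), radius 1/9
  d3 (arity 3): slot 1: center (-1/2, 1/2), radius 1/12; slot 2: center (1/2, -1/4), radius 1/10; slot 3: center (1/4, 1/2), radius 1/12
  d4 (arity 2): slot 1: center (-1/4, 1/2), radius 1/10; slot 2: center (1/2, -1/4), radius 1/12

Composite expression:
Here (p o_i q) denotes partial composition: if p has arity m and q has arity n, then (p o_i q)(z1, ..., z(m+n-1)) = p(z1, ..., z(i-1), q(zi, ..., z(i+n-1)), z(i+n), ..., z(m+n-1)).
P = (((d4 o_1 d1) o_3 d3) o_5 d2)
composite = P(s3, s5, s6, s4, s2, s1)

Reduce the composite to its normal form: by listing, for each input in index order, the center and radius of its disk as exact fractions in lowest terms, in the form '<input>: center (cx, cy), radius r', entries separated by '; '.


Follow each s-input down from d4: c' goes to c + r*c', radius to r*r'.
s3: after 2 affine steps, its disk has center (-1/4, 1/2), radius 1/90
s5: after 2 affine steps, its disk has center (-11/40, 21/40), radius 1/120
s6: after 2 affine steps, its disk has center (11/24, -5/24), radius 1/144
s4: after 2 affine steps, its disk has center (13/24, -13/48), radius 1/120
s2: after 3 affine steps, its disk has center (25/48, -119/576), radius 1/1296
s1: after 3 affine steps, its disk has center (301/576, -119/576), radius 1/1296

s1: center (301/576, -119/576), radius 1/1296; s2: center (25/48, -119/576), radius 1/1296; s3: center (-1/4, 1/2), radius 1/90; s4: center (13/24, -13/48), radius 1/120; s5: center (-11/40, 21/40), radius 1/120; s6: center (11/24, -5/24), radius 1/144


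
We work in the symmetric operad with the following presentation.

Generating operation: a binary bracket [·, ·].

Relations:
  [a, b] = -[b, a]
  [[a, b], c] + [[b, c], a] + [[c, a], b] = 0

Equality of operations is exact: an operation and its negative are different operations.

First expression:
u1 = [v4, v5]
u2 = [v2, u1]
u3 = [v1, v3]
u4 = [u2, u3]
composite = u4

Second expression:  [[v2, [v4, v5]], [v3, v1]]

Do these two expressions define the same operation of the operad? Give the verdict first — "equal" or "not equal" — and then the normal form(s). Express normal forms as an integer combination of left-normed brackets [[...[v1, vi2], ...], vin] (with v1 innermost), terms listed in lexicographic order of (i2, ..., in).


not equal — first -[[[[v1, v3], v2], v4], v5] + [[[[v1, v3], v2], v5], v4] + [[[[v1, v3], v4], v5], v2] - [[[[v1, v3], v5], v4], v2], second [[[[v1, v3], v2], v4], v5] - [[[[v1, v3], v2], v5], v4] - [[[[v1, v3], v4], v5], v2] + [[[[v1, v3], v5], v4], v2]

The first composite normalizes to -[[[[v1, v3], v2], v4], v5] + [[[[v1, v3], v2], v5], v4] + [[[[v1, v3], v4], v5], v2] - [[[[v1, v3], v5], v4], v2]
The second composite normalizes to [[[[v1, v3], v2], v4], v5] - [[[[v1, v3], v2], v5], v4] - [[[[v1, v3], v4], v5], v2] + [[[[v1, v3], v5], v4], v2]
The forms do not match — not equal.


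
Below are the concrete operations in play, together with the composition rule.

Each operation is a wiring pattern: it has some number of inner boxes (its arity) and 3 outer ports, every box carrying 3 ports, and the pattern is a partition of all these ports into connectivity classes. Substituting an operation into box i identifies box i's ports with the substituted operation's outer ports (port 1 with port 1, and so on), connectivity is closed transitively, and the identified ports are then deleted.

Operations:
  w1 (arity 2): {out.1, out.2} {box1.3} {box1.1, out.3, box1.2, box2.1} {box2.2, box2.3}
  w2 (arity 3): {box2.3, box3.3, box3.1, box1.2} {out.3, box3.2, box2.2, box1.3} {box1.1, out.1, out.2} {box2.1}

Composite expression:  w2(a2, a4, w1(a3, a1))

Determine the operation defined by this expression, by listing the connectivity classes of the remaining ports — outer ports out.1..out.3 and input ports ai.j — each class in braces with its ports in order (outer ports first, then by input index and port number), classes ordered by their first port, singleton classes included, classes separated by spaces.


Reachability decides: close wires over w2-identified ports.
composing w1 on (a3, a1), with out.j its own outer ports: {out.1, out.2} {out.3, a1.1, a3.1, a3.2} {a1.2, a1.3} {a3.3}
composing w2 on (a2, a4, a3, a1), with out.j its own outer ports: {out.1, out.2, a2.1} {out.3, a1.1, a2.2, a2.3, a3.1, a3.2, a4.2, a4.3} {a1.2, a1.3} {a3.3} {a4.1}

{out.1, out.2, a2.1} {out.3, a1.1, a2.2, a2.3, a3.1, a3.2, a4.2, a4.3} {a1.2, a1.3} {a3.3} {a4.1}


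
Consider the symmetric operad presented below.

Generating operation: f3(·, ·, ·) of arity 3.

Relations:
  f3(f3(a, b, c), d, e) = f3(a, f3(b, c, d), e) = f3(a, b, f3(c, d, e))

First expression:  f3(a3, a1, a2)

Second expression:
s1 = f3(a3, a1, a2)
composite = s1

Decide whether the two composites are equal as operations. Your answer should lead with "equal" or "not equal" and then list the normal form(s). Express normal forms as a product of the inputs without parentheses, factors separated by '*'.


In normal form, the first expression is a3 * a1 * a2
In normal form, the second expression is a3 * a1 * a2
The forms coincide; equal.

equal; the common form is a3 * a1 * a2


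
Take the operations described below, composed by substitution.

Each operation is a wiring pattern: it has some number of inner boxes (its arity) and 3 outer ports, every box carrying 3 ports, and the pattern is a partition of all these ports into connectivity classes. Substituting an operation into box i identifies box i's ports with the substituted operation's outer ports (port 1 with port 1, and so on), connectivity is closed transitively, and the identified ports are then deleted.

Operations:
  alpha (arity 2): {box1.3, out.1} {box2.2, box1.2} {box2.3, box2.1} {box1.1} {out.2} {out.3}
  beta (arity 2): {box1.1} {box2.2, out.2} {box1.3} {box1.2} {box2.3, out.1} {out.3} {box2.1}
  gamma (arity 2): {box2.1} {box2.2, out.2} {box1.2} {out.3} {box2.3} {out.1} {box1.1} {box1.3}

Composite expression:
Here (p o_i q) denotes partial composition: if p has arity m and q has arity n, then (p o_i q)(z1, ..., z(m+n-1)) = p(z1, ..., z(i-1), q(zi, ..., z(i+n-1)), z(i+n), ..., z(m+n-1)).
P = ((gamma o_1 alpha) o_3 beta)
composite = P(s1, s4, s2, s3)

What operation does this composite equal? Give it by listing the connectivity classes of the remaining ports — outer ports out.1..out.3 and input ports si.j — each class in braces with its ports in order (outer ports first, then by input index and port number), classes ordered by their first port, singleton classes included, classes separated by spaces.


{out.1} {out.2, s3.2} {out.3} {s1.1} {s1.2, s4.2} {s1.3} {s2.1} {s2.2} {s2.3} {s3.1} {s3.3} {s4.1, s4.3}

Reachability decides: close wires over gamma-identified ports.
composing alpha on (s1, s4), with out.j its own outer ports: {out.1, s1.3} {out.2} {out.3} {s1.1} {s1.2, s4.2} {s4.1, s4.3}
composing beta on (s2, s3), with out.j its own outer ports: {out.1, s3.3} {out.2, s3.2} {out.3} {s2.1} {s2.2} {s2.3} {s3.1}
composing gamma on (s1, s4, s2, s3), with out.j its own outer ports: {out.1} {out.2, s3.2} {out.3} {s1.1} {s1.2, s4.2} {s1.3} {s2.1} {s2.2} {s2.3} {s3.1} {s3.3} {s4.1, s4.3}


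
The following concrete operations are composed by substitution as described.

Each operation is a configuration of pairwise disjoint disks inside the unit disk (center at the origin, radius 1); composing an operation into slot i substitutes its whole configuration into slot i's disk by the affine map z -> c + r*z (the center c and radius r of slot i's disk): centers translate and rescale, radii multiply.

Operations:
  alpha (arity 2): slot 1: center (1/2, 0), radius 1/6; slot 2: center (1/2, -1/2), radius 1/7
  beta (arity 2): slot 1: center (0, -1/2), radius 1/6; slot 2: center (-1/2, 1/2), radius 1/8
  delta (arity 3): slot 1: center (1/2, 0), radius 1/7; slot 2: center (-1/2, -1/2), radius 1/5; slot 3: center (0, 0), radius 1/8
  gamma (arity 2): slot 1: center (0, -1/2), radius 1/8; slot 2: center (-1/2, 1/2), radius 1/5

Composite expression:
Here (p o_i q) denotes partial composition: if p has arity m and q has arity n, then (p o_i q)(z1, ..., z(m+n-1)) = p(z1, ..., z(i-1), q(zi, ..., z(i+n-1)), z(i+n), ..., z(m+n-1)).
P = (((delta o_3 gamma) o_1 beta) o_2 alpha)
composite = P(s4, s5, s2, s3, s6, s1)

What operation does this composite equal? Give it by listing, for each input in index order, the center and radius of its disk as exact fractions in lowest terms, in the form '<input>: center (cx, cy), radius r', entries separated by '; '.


Each s-disk chains the slot maps above it in delta; radii multiply.
for s4, the 2-step affine chain lands on center (1/2, -1/14), radius 1/42
for s5, the 3-step affine chain lands on center (7/16, 1/14), radius 1/336
for s2, the 3-step affine chain lands on center (7/16, 1/16), radius 1/392
for s3, the 1-step affine chain lands on center (-1/2, -1/2), radius 1/5
for s6, the 2-step affine chain lands on center (0, -1/16), radius 1/64
for s1, the 2-step affine chain lands on center (-1/16, 1/16), radius 1/40

s1: center (-1/16, 1/16), radius 1/40; s2: center (7/16, 1/16), radius 1/392; s3: center (-1/2, -1/2), radius 1/5; s4: center (1/2, -1/14), radius 1/42; s5: center (7/16, 1/14), radius 1/336; s6: center (0, -1/16), radius 1/64


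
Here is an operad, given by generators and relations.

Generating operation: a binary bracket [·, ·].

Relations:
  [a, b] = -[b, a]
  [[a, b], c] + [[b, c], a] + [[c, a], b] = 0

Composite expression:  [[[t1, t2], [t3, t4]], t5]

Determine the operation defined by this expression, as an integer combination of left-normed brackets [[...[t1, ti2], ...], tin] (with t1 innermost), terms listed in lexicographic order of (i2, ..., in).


Expand each bracket as ab - ba; the t1-initial words give the coefficients.
Composite bracket: [[[t1, t2], [t3, t4]], t5]
Full expansion: 16 signed words from ab - ba (2^4 = 16).
Coefficients come from the t1-initial words:
  word t1t2t3t4t5 has sign +1, contributing +[[[[t1, t2], t3], t4], t5]
  word t1t2t4t3t5 has sign -1, contributing -[[[[t1, t2], t4], t3], t5]

[[[[t1, t2], t3], t4], t5] - [[[[t1, t2], t4], t3], t5]


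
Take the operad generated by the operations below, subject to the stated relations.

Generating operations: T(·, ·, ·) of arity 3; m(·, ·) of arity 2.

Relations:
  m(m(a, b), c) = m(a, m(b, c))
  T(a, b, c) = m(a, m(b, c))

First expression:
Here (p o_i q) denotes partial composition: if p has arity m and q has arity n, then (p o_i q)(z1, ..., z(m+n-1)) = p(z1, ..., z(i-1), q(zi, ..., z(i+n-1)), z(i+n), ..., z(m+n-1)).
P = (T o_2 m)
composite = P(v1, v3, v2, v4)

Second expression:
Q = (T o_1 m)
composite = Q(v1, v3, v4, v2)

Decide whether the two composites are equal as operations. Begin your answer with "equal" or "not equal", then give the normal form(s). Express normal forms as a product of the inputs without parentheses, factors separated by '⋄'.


not equal; the first gives v1 ⋄ v3 ⋄ v2 ⋄ v4 and the second v1 ⋄ v3 ⋄ v4 ⋄ v2

In normal form, the first expression is v1 ⋄ v3 ⋄ v2 ⋄ v4
In normal form, the second expression is v1 ⋄ v3 ⋄ v4 ⋄ v2
The normal forms differ: not equal.


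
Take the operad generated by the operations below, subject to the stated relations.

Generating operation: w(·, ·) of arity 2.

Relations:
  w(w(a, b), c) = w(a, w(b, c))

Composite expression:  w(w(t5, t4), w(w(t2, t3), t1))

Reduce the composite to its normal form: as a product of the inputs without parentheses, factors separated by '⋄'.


t5 ⋄ t4 ⋄ t2 ⋄ t3 ⋄ t1

Associativity of w dissolves the nesting; only the t-input order survives.
w(t5, t4) linearizes to t5 ⋄ t4
w(t2, t3) linearizes to t2 ⋄ t3
w(w(t2, t3), t1) linearizes to t2 ⋄ t3 ⋄ t1
w(w(t5, t4), w(w(t2, t3), t1)) linearizes to t5 ⋄ t4 ⋄ t2 ⋄ t3 ⋄ t1


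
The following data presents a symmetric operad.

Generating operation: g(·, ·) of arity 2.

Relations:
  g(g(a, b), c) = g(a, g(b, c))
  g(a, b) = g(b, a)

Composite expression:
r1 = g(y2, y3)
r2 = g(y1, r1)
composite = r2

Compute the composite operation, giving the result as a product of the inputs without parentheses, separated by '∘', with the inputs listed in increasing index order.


Key point: g commutes, so take the y-inputs in any fixed order.
g(y2, y3) flattens to y2 ∘ y3
g(y1, g(y2, y3)) flattens to y1 ∘ y2 ∘ y3
sorting the factors by input index: y1 ∘ y2 ∘ y3

y1 ∘ y2 ∘ y3


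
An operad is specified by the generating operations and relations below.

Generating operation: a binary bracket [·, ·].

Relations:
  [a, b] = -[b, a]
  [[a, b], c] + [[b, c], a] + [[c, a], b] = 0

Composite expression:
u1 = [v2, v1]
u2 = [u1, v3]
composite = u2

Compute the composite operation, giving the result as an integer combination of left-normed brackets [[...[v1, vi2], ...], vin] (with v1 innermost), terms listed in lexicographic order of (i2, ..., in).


Skip Jacobi rewriting: expand, keep v1-initial words, read off terms.
Composite bracket: [[v2, v1], v3]
Each bracket splits as ab - ba, giving 4 signed words (2^2 = 4).
Collect the words opening with v1:
  v1v2v3 (sign -1) contributes -[[v1, v2], v3]

-[[v1, v2], v3]


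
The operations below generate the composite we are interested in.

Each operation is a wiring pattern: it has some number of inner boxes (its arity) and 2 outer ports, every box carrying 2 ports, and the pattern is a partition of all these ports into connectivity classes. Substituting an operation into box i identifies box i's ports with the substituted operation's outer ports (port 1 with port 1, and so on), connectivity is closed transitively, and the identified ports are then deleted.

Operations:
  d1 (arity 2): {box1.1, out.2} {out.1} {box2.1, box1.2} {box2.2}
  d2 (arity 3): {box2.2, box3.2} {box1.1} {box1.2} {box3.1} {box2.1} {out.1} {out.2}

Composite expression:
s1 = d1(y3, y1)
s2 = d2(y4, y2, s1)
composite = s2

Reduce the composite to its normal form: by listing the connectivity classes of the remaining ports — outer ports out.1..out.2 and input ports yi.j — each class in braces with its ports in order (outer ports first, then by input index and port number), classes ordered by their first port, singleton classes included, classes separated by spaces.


{out.1} {out.2} {y1.1, y3.2} {y1.2} {y2.1} {y2.2, y3.1} {y4.1} {y4.2}

Treat the ports identified at d2 as solder joints: merge, then drop.
the subtree at d1 composes to {out.1} {out.2, y3.1} {y1.1, y3.2} {y1.2} on (y3, y1); out.j = own outer ports
the subtree at d2 composes to {out.1} {out.2} {y1.1, y3.2} {y1.2} {y2.1} {y2.2, y3.1} {y4.1} {y4.2} on (y4, y2, y3, y1); out.j = own outer ports


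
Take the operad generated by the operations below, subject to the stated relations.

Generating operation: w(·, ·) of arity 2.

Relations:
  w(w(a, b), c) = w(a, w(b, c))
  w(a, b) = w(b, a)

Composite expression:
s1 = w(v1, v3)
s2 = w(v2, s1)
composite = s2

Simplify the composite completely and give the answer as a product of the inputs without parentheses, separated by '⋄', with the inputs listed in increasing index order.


Key point: w commutes, so take the v-inputs in any fixed order.
w(v1, v3) reduces to v1 ⋄ v3
w(v2, w(v1, v3)) reduces to v2 ⋄ v1 ⋄ v3
the factors in increasing index order: v1 ⋄ v2 ⋄ v3

v1 ⋄ v2 ⋄ v3


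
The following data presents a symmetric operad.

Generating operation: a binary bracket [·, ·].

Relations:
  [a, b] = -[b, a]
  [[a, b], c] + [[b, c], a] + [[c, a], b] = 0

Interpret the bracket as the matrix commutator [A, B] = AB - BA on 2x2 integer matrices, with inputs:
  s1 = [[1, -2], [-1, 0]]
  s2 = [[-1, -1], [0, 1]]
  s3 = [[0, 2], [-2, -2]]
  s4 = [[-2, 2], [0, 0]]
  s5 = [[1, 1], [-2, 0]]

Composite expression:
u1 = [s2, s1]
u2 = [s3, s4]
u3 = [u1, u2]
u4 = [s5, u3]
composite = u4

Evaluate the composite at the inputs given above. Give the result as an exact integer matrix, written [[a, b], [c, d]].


[[-72, -96], [-120, 72]]


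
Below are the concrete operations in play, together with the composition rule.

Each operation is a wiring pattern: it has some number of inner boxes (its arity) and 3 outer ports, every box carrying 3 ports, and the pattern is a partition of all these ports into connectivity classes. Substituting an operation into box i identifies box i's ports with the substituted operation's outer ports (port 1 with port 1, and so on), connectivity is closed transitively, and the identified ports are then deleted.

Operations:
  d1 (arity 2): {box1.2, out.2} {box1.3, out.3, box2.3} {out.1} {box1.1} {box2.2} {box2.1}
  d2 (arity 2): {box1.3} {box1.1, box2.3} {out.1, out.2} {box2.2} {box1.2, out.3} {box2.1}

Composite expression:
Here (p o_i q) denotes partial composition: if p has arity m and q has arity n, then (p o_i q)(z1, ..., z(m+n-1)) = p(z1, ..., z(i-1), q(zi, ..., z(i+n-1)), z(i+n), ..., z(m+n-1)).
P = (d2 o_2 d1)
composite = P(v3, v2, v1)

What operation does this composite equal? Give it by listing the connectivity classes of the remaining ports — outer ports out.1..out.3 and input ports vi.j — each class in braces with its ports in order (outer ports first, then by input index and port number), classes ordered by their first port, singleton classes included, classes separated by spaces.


{out.1, out.2} {out.3, v3.2} {v1.1} {v1.2} {v1.3, v2.3, v3.1} {v2.1} {v2.2} {v3.3}

Connectivity passes through glued d2-boundaries; trace each wire chain.
d1 over (v2, v1) gives {out.1} {out.2, v2.2} {out.3, v1.3, v2.3} {v1.1} {v1.2} {v2.1}, out.j being that stage's outer ports
d2 over (v3, v2, v1) gives {out.1, out.2} {out.3, v3.2} {v1.1} {v1.2} {v1.3, v2.3, v3.1} {v2.1} {v2.2} {v3.3}, out.j being that stage's outer ports


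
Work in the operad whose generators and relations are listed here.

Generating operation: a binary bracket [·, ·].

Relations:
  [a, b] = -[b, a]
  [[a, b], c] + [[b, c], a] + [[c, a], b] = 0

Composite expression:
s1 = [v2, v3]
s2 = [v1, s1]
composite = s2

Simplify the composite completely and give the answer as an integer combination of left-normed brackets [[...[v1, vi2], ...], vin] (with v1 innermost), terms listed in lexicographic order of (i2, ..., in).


[[v1, v2], v3] - [[v1, v3], v2]


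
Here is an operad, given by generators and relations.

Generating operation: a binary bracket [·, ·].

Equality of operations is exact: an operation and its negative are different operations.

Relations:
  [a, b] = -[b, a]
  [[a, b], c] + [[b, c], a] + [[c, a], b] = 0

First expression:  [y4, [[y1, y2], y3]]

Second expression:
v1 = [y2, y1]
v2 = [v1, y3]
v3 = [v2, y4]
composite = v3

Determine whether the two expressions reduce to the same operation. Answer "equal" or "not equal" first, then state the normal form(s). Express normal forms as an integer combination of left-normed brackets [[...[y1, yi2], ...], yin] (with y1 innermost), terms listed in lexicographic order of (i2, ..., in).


equal; both compose to -[[[y1, y2], y3], y4]

The first expression reduces to -[[[y1, y2], y3], y4]
The second expression reduces to -[[[y1, y2], y3], y4]
Same normal form: equal.


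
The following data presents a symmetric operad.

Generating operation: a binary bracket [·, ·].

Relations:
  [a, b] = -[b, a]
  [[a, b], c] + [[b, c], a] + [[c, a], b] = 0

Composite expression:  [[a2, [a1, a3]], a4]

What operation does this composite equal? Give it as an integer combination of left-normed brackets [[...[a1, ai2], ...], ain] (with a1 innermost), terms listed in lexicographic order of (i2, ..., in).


Left-normed coefficients sit on the a1-initial expansion words.
Composite bracket: [[a2, [a1, a3]], a4]
Each bracket splits as ab - ba, giving 8 signed words (2^3 = 8).
Keep just the words that open with a1:
  a1a3a2a4 appears with sign -1, giving the term -[[[a1, a3], a2], a4]

-[[[a1, a3], a2], a4]


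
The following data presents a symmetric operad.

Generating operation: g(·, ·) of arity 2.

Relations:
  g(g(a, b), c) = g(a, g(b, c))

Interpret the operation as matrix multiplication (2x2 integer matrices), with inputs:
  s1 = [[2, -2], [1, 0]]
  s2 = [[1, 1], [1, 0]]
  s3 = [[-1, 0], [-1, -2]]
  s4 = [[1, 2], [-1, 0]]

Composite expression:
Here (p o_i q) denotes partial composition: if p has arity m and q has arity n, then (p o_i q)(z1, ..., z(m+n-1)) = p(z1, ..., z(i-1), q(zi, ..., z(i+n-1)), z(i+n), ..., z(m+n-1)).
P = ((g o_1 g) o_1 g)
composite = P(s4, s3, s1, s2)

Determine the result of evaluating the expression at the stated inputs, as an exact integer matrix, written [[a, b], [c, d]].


g(s4, s3) = [[-3, -4], [1, 0]]
g(g(s4, s3), s1) = [[-10, 6], [2, -2]]
g(g(g(s4, s3), s1), s2) = [[-4, -10], [0, 2]]

[[-4, -10], [0, 2]]


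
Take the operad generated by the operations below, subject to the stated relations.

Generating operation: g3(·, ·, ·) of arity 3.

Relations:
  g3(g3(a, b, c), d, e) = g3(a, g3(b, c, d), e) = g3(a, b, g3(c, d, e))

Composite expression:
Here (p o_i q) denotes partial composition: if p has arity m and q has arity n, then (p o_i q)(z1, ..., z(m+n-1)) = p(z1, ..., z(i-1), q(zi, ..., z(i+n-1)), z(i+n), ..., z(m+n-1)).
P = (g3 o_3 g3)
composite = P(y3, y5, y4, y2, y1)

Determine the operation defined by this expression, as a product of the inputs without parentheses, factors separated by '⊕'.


y3 ⊕ y5 ⊕ y4 ⊕ y2 ⊕ y1

Key point: g3 is associative — brackets drop, the y-order remains.
g3(y4, y2, y1) unparenthesizes to y4 ⊕ y2 ⊕ y1
g3(y3, y5, g3(y4, y2, y1)) unparenthesizes to y3 ⊕ y5 ⊕ y4 ⊕ y2 ⊕ y1
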